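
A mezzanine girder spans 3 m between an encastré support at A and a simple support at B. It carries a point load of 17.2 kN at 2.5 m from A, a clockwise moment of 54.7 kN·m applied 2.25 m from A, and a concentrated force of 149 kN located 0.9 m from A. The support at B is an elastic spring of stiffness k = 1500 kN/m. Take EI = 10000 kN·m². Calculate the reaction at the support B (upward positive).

Choose R_B as the redundant. The primary structure is the cantilever fixed at A.
Downward deflection at the released point B due to the loads:
  point load 17.2 at a = 2.5: Pa²(3L − a)/(6EI) = 116.5/EI
  clockwise couple 54.7 at a = 2.25: M₀a(2L − a)/(2EI) = 230.8/EI
  point load 149 at a = 0.9: Pa²(3L − a)/(6EI) = 162.9/EI
  δ_0 = 510.2/EI
Tip deflection under a unit load at B: L³/(3EI) = 9/EI.
With EI = 10000 kN·m²: δ_0 = 0.051016 m and δ_{BB} = 0.0009 m/kN.
Compatibility — the spring shortens by R_B/k under the reaction it provides: δ_0 − R_B·δ_{BB} = R_B/k. With 1/k = 0.000667 m/kN, R_B = δ_0 / (δ_{BB} + 1/k) = 0.051016 / (0.0009 + 0.000667) = 32.56 kN.

R_B = 32.56 kN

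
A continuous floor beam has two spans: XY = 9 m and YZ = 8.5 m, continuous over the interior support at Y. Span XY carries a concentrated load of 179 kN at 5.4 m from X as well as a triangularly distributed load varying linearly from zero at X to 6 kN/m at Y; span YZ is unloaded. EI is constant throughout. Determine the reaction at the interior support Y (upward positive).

Release continuity at Y by inserting a hinge; the redundant is the internal moment M_Y. The primary structure is two simply-supported spans XY and YZ.
Rotations at Y on the released spans (each span's end-slope, ×1/EI):
  span XY: point load 179 at a = 5.4: Pab(L + a)/(6LEI) = 927.9/EI
  span XY: triangular load, peak 6: w₀L³/(45EI) = 97.2/EI
  relative rotation θ_0 = (1025 + 0)/EI = 1025/EI
A unit hogging moment at Y produces rotation L₁/(3EI) + L₂/(3EI) = 5.833/EI.
Compatibility: M_Y·(L₁+L₂)/(3EI) = θ_0, giving M_Y = 175.7 kN·m (hogging).
Span XY, ΣM about X with M_Y applied at Y: R_Y^{XY}·9 = 1129 + 175.7, so R_Y^{XY} = 144.9 kN and R_X = 206 − 144.9 = 61.07 kN.
Span YZ, ΣM about Z: R_Y^{YZ}·8.5 = 0 + 175.7, so R_Y^{YZ} = 20.68 kN and R_Z = 0 − 20.68 = -20.68 kN.
R_Y = 144.9 + 20.68 = 165.6 kN.

R_Y = 165.6 kN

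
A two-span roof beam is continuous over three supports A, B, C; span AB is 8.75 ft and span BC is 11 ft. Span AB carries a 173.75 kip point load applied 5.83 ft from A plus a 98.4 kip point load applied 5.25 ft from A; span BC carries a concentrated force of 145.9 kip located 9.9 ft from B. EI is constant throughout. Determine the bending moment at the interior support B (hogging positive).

Insert a hinge at B; M_B is the redundant, and each span becomes simply supported.
Discontinuity in slope at B on the released structure — sum the simple-span end rotations:
  span AB: point load 173.75 at a = 5.83: Pab(L + a)/(6LEI) = 821.4/EI
  span AB: point load 98.4 at a = 5.25: Pab(L + a)/(6LEI) = 482.2/EI
  span BC: point load 145.9 at a = 9.9: Pab(L + b)/(6LEI) = 291.3/EI
  relative rotation θ_0 = (1304 + 291.3)/EI = 1595/EI
A unit hogging moment at B produces rotation L₁/(3EI) + L₂/(3EI) = 6.583/EI.
Slope continuity at B: θ_0 = M_B·6.583/EI, so M_B = 1595/6.583 = 242.3 kip·ft (hogging).

M_B = 242.3 kip·ft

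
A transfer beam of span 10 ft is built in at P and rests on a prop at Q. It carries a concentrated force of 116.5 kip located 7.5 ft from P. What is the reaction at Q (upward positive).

R_Q = 73.72 kip

Choose R_Q as the redundant. The primary structure is the cantilever fixed at P.
Primary-structure tip deflection at Q by superposition:
  point load 116.5 at a = 7.5: Pa²(3L − a)/(6EI) = 24574/EI
Tip deflection under a unit load at Q: L³/(3EI) = 333.3/EI.
Compatibility at Q: δ_0 − R_Q·δ_{QQ} = 0, so R_Q = 24574/333.3 = 73.72 kip.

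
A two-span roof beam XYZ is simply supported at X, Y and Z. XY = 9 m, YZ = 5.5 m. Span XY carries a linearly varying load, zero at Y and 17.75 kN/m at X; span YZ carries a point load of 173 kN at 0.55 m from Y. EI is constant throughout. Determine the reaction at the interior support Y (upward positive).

R_Y = 206.6 kN

Release continuity at Y by inserting a hinge; the redundant is the internal moment M_Y. The primary structure is two simply-supported spans XY and YZ.
Discontinuity in slope at Y on the released structure — sum the simple-span end rotations:
  span XY: triangular load, peak 17.75: 7w₀L³/(360EI) = 251.6/EI
  span YZ: point load 173 at a = 0.55: Pab(L + b)/(6LEI) = 149.1/EI
  relative rotation θ_0 = (251.6 + 149.1)/EI = 400.8/EI
A unit hogging moment at Y produces rotation L₁/(3EI) + L₂/(3EI) = 4.833/EI.
Compatibility: M_Y·(L₁+L₂)/(3EI) = θ_0, giving M_Y = 82.91 kN·m (hogging).
Span XY, ΣM about X with M_Y applied at Y: R_Y^{XY}·9 = 239.6 + 82.91, so R_Y^{XY} = 35.84 kN and R_X = 79.88 − 35.84 = 44.04 kN.
Span YZ, ΣM about Z: R_Y^{YZ}·5.5 = 856.4 + 82.91, so R_Y^{YZ} = 170.8 kN and R_Z = 173 − 170.8 = 2.225 kN.
R_Y = 35.84 + 170.8 = 206.6 kN.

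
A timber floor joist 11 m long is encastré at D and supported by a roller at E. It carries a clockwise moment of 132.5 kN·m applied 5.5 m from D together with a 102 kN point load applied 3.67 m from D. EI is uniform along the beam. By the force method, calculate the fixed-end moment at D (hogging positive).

Take the reaction at E as the redundant and release it; the primary structure is a cantilever fixed at D.
Deflection at E on the released cantilever, summing each load's contribution:
  clockwise couple 132.5 at a = 5.5: M₀a(2L − a)/(2EI) = 6012/EI
  point load 102 at a = 3.67: Pa²(3L − a)/(6EI) = 6716/EI
  δ_0 = 12728/EI
Tip deflection under a unit load at E: L³/(3EI) = 443.7/EI.
The prop prevents deflection at E: R_E = δ_0/δ_{EE} = 12728/443.7 = 28.69 kN.
Moment equilibrium about D: M_D = Σ(load moments about D) − R_E·L = 506.8 − 28.69×11 = 191.3 kN·m.

M_D = 191.3 kN·m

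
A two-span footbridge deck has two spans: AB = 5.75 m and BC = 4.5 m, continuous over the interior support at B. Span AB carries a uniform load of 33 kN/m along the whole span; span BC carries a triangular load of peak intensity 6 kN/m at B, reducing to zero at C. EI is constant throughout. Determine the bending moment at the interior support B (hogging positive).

M_B = 80.06 kN·m

Take M_B as the redundant. Released structure: two simple spans AB and BC with a hinge at B.
Rotations at B on the released spans (each span's end-slope, ×1/EI):
  span AB: UDL 33: wL³/(24EI) = 261.4/EI
  span BC: triangular load, peak 6: w₀L³/(45EI) = 12.15/EI
  relative rotation θ_0 = (261.4 + 12.15)/EI = 273.6/EI
A unit hogging moment at B produces rotation L₁/(3EI) + L₂/(3EI) = 3.417/EI.
Compatibility: M_B·(L₁+L₂)/(3EI) = θ_0, giving M_B = 80.06 kN·m (hogging).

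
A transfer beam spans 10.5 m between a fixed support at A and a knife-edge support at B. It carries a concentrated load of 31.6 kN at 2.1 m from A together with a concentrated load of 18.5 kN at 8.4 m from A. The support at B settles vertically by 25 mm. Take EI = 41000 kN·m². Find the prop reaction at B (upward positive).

R_B = 12.14 kN

Choose R_B as the redundant. The primary structure is the cantilever fixed at A.
Free-end deflection of the primary structure under the applied loading (downward +):
  point load 31.6 at a = 2.1: Pa²(3L − a)/(6EI) = 682.8/EI
  point load 18.5 at a = 8.4: Pa²(3L − a)/(6EI) = 5026/EI
  δ_0 = 5708/EI
Flexibility coefficient — unit upward force at B: δ_{BB} = L³/(3EI) = 385.9/EI.
With EI = 41000 kN·m²: δ_0 = 0.13923 m and δ_{BB} = 0.009412 m/kN.
Compatibility — the beam at B must follow the support down by 0.025 m: δ_0 − R_B·δ_{BB} = 0.025, so R_B = (0.13923 − 0.025)/0.009412 = 12.14 kN.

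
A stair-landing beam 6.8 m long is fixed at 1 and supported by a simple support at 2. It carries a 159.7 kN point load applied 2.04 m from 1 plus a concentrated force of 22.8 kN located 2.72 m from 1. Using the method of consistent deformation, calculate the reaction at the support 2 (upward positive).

R_2 = 24.15 kN

Remove the prop at 2; the released (primary) structure is a cantilever built in at 1.
Downward deflection at the released point 2 due to the loads:
  point load 159.7 at a = 2.04: Pa²(3L − a)/(6EI) = 2034/EI
  point load 22.8 at a = 2.72: Pa²(3L − a)/(6EI) = 497.1/EI
  δ_0 = 2531/EI
Tip deflection under a unit load at 2: L³/(3EI) = 104.8/EI.
Compatibility at 2: δ_0 − R_2·δ_{22} = 0, so R_2 = 2531/104.8 = 24.15 kN.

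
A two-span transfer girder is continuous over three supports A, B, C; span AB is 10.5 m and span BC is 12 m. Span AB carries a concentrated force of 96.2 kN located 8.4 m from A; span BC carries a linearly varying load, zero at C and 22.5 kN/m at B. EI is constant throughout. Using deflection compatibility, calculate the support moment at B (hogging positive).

Take M_B as the redundant. Released structure: two simple spans AB and BC with a hinge at B.
Rotations at B on the released spans (each span's end-slope, ×1/EI):
  span AB: point load 96.2 at a = 8.4: Pab(L + a)/(6LEI) = 509.1/EI
  span BC: triangular load, peak 22.5: w₀L³/(45EI) = 864/EI
  relative rotation θ_0 = (509.1 + 864)/EI = 1373/EI
A unit hogging moment at B produces rotation L₁/(3EI) + L₂/(3EI) = 7.5/EI.
Compatibility: M_B·(L₁+L₂)/(3EI) = θ_0, giving M_B = 183.1 kN·m (hogging).

M_B = 183.1 kN·m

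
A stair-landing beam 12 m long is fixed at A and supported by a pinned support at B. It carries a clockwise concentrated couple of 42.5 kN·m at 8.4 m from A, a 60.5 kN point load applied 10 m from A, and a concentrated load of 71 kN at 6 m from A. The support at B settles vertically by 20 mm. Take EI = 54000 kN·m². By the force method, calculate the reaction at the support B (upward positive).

R_B = 70.66 kN

Remove the prop at B; the released (primary) structure is a cantilever built in at A.
Free-end deflection of the primary structure under the applied loading (downward +):
  clockwise couple 42.5 at a = 8.4: M₀a(2L − a)/(2EI) = 2785/EI
  point load 60.5 at a = 10: Pa²(3L − a)/(6EI) = 26217/EI
  point load 71 at a = 6: Pa²(3L − a)/(6EI) = 12780/EI
  δ_0 = 41781/EI
Tip deflection under a unit load at B: L³/(3EI) = 576/EI.
With EI = 54000 kN·m²: δ_0 = 0.77373 m and δ_{BB} = 0.010667 m/kN.
Compatibility — the beam at B must follow the support down by 0.02 m: δ_0 − R_B·δ_{BB} = 0.02, so R_B = (0.77373 − 0.02)/0.010667 = 70.66 kN.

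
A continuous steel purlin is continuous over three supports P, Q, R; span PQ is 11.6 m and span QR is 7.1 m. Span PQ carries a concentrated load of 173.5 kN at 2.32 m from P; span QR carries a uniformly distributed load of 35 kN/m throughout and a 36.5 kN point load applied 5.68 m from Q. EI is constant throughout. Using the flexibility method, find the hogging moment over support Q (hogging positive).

Insert a hinge at Q; M_Q is the redundant, and each span becomes simply supported.
Rotations at Q on the released spans (each span's end-slope, ×1/EI):
  span PQ: point load 173.5 at a = 2.32: Pab(L + a)/(6LEI) = 747.1/EI
  span QR: UDL 35: wL³/(24EI) = 522/EI
  span QR: point load 36.5 at a = 5.68: Pab(L + b)/(6LEI) = 58.88/EI
  relative rotation θ_0 = (747.1 + 580.8)/EI = 1328/EI
A unit hogging moment at Q produces rotation L₁/(3EI) + L₂/(3EI) = 6.233/EI.
Compatibility: M_Q·(L₁+L₂)/(3EI) = θ_0, giving M_Q = 213 kN·m (hogging).

M_Q = 213 kN·m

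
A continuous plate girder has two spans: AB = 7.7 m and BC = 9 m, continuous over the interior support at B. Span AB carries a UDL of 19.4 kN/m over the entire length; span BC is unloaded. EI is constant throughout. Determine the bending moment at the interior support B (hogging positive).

M_B = 66.29 kN·m

Take M_B as the redundant. Released structure: two simple spans AB and BC with a hinge at B.
End slopes at the hinge B, treating each span as simply supported:
  span AB: UDL 19.4: wL³/(24EI) = 369/EI
  relative rotation θ_0 = (369 + 0)/EI = 369/EI
A unit hogging moment at B produces rotation L₁/(3EI) + L₂/(3EI) = 5.567/EI.
Slope continuity at B: θ_0 = M_B·5.567/EI, so M_B = 369/5.567 = 66.29 kN·m (hogging).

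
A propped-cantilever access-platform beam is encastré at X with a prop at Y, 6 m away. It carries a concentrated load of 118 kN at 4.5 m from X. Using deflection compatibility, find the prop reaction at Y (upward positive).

R_Y = 74.67 kN

Take the reaction at Y as the redundant and release it; the primary structure is a cantilever fixed at X.
Free-end deflection of the primary structure under the applied loading (downward +):
  point load 118 at a = 4.5: Pa²(3L − a)/(6EI) = 5376/EI
Tip deflection under a unit load at Y: L³/(3EI) = 72/EI.
Compatibility at Y: δ_0 − R_Y·δ_{YY} = 0, so R_Y = 5376/72 = 74.67 kN.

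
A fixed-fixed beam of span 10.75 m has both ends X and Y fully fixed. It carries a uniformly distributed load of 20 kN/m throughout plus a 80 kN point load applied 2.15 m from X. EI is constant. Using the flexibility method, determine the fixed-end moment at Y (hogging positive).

M_Y = 220.1 kN·m

Take the two fixed-end moments M_X, M_Y as redundants; the released structure is the simple span XY.
On the primary (simply-supported) span, the end slopes from the loading are:
  at X: UDL 20: wL³/(24EI) = 1035/EI
  at Y: UDL 20: wL³/(24EI) = 1035/EI
  at X: point load 80 at a = 2.15: Pab(L + b)/(6LEI) = 443.8/EI
  at Y: point load 80 at a = 2.15: Pab(L + a)/(6LEI) = 295.8/EI
  θ_X0 = 1479/EI,  θ_Y0 = 1331/EI
Flexibility coefficients: a unit moment at one end gives L/(3EI) there and L/(6EI) at the far end, so f₁₁ = f₂₂ = 3.583/EI and f₁₂ = f₂₁ = 1.792/EI.
Compatibility — zero rotation at each built-in end:
  3.583 M_X + 1.792 M_Y = 1479
  1.792 M_X + 3.583 M_Y = 1331
Solving the pair gives M_X = 302.7 kN·m and M_Y = 220.1 kN·m (hogging).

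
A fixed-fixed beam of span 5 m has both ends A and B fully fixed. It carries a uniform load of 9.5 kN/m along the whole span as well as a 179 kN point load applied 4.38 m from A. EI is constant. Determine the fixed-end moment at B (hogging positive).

M_B = 105 kN·m

Take the two fixed-end moments M_A, M_B as redundants; the released structure is the simple span AB.
Simple-span end rotations at A and B under the given loads:
  at A: UDL 9.5: wL³/(24EI) = 49.48/EI
  at B: UDL 9.5: wL³/(24EI) = 49.48/EI
  at A: point load 179 at a = 4.38: Pab(L + b)/(6LEI) = 91.06/EI
  at B: point load 179 at a = 4.38: Pab(L + a)/(6LEI) = 152/EI
  θ_A0 = 140.5/EI,  θ_B0 = 201.5/EI
Flexibility coefficients: a unit moment at one end gives L/(3EI) there and L/(6EI) at the far end, so f₁₁ = f₂₂ = 1.667/EI and f₁₂ = f₂₁ = 0.8333/EI.
Compatibility — zero rotation at each built-in end:
  1.667 M_A + 0.8333 M_B = 140.5
  0.8333 M_A + 1.667 M_B = 201.5
Solving the pair gives M_A = 31.85 kN·m and M_B = 105 kN·m (hogging).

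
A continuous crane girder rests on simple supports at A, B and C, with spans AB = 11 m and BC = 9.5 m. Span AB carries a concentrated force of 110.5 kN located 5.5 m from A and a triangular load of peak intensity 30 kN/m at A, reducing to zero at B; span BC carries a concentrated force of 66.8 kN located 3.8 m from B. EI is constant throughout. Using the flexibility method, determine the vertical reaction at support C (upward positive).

R_C = -4.057 kN

Release continuity at B by inserting a hinge; the redundant is the internal moment M_B. The primary structure is two simply-supported spans AB and BC.
Discontinuity in slope at B on the released structure — sum the simple-span end rotations:
  span AB: point load 110.5 at a = 5.5: Pab(L + a)/(6LEI) = 835.7/EI
  span AB: triangular load, peak 30: 7w₀L³/(360EI) = 776.4/EI
  span BC: point load 66.8 at a = 3.8: Pab(L + b)/(6LEI) = 385.8/EI
  relative rotation θ_0 = (1612 + 385.8)/EI = 1998/EI
A unit hogging moment at B produces rotation L₁/(3EI) + L₂/(3EI) = 6.833/EI.
Compatibility: M_B·(L₁+L₂)/(3EI) = θ_0, giving M_B = 292.4 kN·m (hogging).
Span BC, ΣM about C: R_B^{BC}·9.5 = 380.8 + 292.4, so R_B^{BC} = 70.86 kN and R_C = 66.8 − 70.86 = -4.057 kN.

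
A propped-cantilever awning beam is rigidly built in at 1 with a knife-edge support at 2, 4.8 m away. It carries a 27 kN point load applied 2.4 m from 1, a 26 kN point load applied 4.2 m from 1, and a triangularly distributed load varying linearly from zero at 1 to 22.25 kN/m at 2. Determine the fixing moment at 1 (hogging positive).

M_1 = 61.88 kN·m

Choose R_2 as the redundant. The primary structure is the cantilever fixed at 1.
Deflection at 2 on the released cantilever, summing each load's contribution:
  point load 27 at a = 2.4: Pa²(3L − a)/(6EI) = 311/EI
  point load 26 at a = 4.2: Pa²(3L − a)/(6EI) = 779.7/EI
  triangular load, peak 22.25 at the free end: 11w₀L⁴/(120EI) = 1083/EI
  δ_0 = 2173/EI
Flexibility coefficient — unit upward force at 2: δ_{22} = L³/(3EI) = 36.86/EI.
Compatibility at 2: δ_0 − R_2·δ_{22} = 0, so R_2 = 2173/36.86 = 58.96 kN.
Moment equilibrium about 1: M_1 = Σ(load moments about 1) − R_2·L = 344.9 − 58.96×4.8 = 61.88 kN·m.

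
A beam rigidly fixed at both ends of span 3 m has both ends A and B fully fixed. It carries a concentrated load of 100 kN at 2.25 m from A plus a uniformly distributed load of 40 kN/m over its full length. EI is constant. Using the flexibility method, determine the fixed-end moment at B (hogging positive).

M_B = 72.19 kN·m

Release both end moments; the primary structure is a simply-supported span AB with redundants M_A and M_B.
End rotations of the released simple span under the applied load (×1/EI):
  at A: point load 100 at a = 2.25: Pab(L + b)/(6LEI) = 35.16/EI
  at B: point load 100 at a = 2.25: Pab(L + a)/(6LEI) = 49.22/EI
  at A: UDL 40: wL³/(24EI) = 45/EI
  at B: UDL 40: wL³/(24EI) = 45/EI
  θ_A0 = 80.16/EI,  θ_B0 = 94.22/EI
Flexibility coefficients: a unit moment at one end gives L/(3EI) there and L/(6EI) at the far end, so f₁₁ = f₂₂ = 1/EI and f₁₂ = f₂₁ = 0.5/EI.
Compatibility — zero rotation at each built-in end:
  1 M_A + 0.5 M_B = 80.16
  0.5 M_A + 1 M_B = 94.22
Solving the pair gives M_A = 44.06 kN·m and M_B = 72.19 kN·m (hogging).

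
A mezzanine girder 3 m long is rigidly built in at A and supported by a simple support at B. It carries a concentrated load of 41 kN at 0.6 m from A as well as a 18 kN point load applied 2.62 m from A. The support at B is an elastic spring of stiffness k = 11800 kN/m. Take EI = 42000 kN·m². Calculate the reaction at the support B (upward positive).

Take the reaction at B as the redundant and release it; the primary structure is a cantilever fixed at A.
Deflection at B on the released cantilever, summing each load's contribution:
  point load 41 at a = 0.6: Pa²(3L − a)/(6EI) = 20.66/EI
  point load 18 at a = 2.62: Pa²(3L − a)/(6EI) = 131.4/EI
  δ_0 = 152/EI
Flexibility coefficient — unit upward force at B: δ_{BB} = L³/(3EI) = 9/EI.
With EI = 42000 kN·m²: δ_0 = 0.00362 m and δ_{BB} = 0.000214 m/kN.
Compatibility — the spring shortens by R_B/k under the reaction it provides: δ_0 − R_B·δ_{BB} = R_B/k. With 1/k = 0.000085 m/kN, R_B = δ_0 / (δ_{BB} + 1/k) = 0.00362 / (0.000214 + 0.000085) = 12.11 kN.

R_B = 12.11 kN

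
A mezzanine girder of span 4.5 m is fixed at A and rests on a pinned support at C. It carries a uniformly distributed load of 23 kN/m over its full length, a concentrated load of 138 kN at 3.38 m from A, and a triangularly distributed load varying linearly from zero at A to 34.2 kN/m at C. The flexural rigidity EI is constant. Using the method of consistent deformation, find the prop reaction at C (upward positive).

R_C = 168.7 kN

Remove the prop at C; the released (primary) structure is a cantilever built in at A.
Free-end deflection of the primary structure under the applied loading (downward +):
  UDL 23: wL⁴/(8EI) = 1179/EI
  point load 138 at a = 3.38: Pa²(3L − a)/(6EI) = 2659/EI
  triangular load, peak 34.2 at the free end: 11w₀L⁴/(120EI) = 1286/EI
  δ_0 = 5124/EI
Tip deflection under a unit load at C: L³/(3EI) = 30.38/EI.
Compatibility at C: δ_0 − R_C·δ_{CC} = 0, so R_C = 5124/30.38 = 168.7 kN.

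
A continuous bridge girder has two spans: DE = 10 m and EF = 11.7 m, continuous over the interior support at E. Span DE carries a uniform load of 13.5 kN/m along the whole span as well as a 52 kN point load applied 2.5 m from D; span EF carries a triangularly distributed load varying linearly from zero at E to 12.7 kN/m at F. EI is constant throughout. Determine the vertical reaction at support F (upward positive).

R_F = 35.81 kN

Release continuity at E by inserting a hinge; the redundant is the internal moment M_E. The primary structure is two simply-supported spans DE and EF.
Rotations at E on the released spans (each span's end-slope, ×1/EI):
  span DE: UDL 13.5: wL³/(24EI) = 562.5/EI
  span DE: point load 52 at a = 2.5: Pab(L + a)/(6LEI) = 203.1/EI
  span EF: triangular load, peak 12.7: 7w₀L³/(360EI) = 395.5/EI
  relative rotation θ_0 = (765.6 + 395.5)/EI = 1161/EI
A unit hogging moment at E produces rotation L₁/(3EI) + L₂/(3EI) = 7.233/EI.
Compatibility: M_E·(L₁+L₂)/(3EI) = θ_0, giving M_E = 160.5 kN·m (hogging).
Span EF, ΣM about F: R_E^{EF}·11.7 = 289.8 + 160.5, so R_E^{EF} = 38.49 kN and R_F = 74.3 − 38.49 = 35.81 kN.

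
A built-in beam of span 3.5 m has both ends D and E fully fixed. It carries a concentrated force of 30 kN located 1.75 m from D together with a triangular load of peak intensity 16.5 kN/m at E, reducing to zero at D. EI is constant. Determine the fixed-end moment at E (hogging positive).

Release both end moments; the primary structure is a simply-supported span DE with redundants M_D and M_E.
End rotations of the released simple span under the applied load (×1/EI):
  at D: point load 30 at a = 1.75: Pab(L + b)/(6LEI) = 22.97/EI
  at E: point load 30 at a = 1.75: Pab(L + a)/(6LEI) = 22.97/EI
  at D: triangular load, peak 16.5: 7w₀L³/(360EI) = 13.76/EI
  at E: triangular load, peak 16.5: w₀L³/(45EI) = 15.72/EI
  θ_D0 = 36.72/EI,  θ_E0 = 38.69/EI
Flexibility coefficients: a unit moment at one end gives L/(3EI) there and L/(6EI) at the far end, so f₁₁ = f₂₂ = 1.167/EI and f₁₂ = f₂₁ = 0.5833/EI.
Compatibility — zero rotation at each built-in end:
  1.167 M_D + 0.5833 M_E = 36.72
  0.5833 M_D + 1.167 M_E = 38.69
Solving the pair gives M_D = 19.86 kN·m and M_E = 23.23 kN·m (hogging).

M_E = 23.23 kN·m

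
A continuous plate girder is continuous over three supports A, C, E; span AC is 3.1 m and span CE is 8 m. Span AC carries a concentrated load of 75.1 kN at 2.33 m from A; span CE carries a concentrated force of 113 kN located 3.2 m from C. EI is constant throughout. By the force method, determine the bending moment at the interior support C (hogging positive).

M_C = 135.7 kN·m

Insert a hinge at C; M_C is the redundant, and each span becomes simply supported.
Rotations at C on the released spans (each span's end-slope, ×1/EI):
  span AC: point load 75.1 at a = 2.33: Pab(L + a)/(6LEI) = 39.33/EI
  span CE: point load 113 at a = 3.2: Pab(L + b)/(6LEI) = 462.8/EI
  relative rotation θ_0 = (39.33 + 462.8)/EI = 502.2/EI
A unit hogging moment at C produces rotation L₁/(3EI) + L₂/(3EI) = 3.7/EI.
Compatibility: M_C·(L₁+L₂)/(3EI) = θ_0, giving M_C = 135.7 kN·m (hogging).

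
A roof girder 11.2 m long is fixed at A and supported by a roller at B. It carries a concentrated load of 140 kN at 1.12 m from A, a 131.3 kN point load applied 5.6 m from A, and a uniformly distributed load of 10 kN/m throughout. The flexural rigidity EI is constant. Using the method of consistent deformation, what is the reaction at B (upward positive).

R_B = 85.06 kN

Release the roller at B. Primary structure: cantilever fixed at A.
Deflection at B on the released cantilever, summing each load's contribution:
  point load 140 at a = 1.12: Pa²(3L − a)/(6EI) = 950.7/EI
  point load 131.3 at a = 5.6: Pa²(3L − a)/(6EI) = 19215/EI
  UDL 10: wL⁴/(8EI) = 19669/EI
  δ_0 = 39835/EI
Flexibility coefficient — unit upward force at B: δ_{BB} = L³/(3EI) = 468.3/EI.
The prop prevents deflection at B: R_B = δ_0/δ_{BB} = 39835/468.3 = 85.06 kN.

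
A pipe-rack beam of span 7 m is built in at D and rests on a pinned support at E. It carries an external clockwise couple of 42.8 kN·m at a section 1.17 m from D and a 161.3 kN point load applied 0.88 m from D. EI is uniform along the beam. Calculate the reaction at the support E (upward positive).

R_E = 6.473 kN

Choose R_E as the redundant. The primary structure is the cantilever fixed at D.
Downward deflection at the released point E due to the loads:
  clockwise couple 42.8 at a = 1.17: M₀a(2L − a)/(2EI) = 321.2/EI
  point load 161.3 at a = 0.88: Pa²(3L − a)/(6EI) = 418.9/EI
  δ_0 = 740.1/EI
Flexibility coefficient — unit upward force at E: δ_{EE} = L³/(3EI) = 114.3/EI.
The prop prevents deflection at E: R_E = δ_0/δ_{EE} = 740.1/114.3 = 6.473 kN.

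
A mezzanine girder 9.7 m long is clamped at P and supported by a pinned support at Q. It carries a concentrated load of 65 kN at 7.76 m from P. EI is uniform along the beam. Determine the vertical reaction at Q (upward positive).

R_Q = 45.76 kN

Take the reaction at Q as the redundant and release it; the primary structure is a cantilever fixed at P.
Free-end deflection of the primary structure under the applied loading (downward +):
  point load 65 at a = 7.76: Pa²(3L − a)/(6EI) = 13921/EI
Tip deflection under a unit load at Q: L³/(3EI) = 304.2/EI.
Compatibility at Q: δ_0 − R_Q·δ_{QQ} = 0, so R_Q = 13921/304.2 = 45.76 kN.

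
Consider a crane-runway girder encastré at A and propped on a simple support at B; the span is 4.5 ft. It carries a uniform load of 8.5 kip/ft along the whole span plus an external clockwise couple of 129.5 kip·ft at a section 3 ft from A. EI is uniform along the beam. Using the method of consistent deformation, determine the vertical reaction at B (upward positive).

Choose R_B as the redundant. The primary structure is the cantilever fixed at A.
Downward deflection at the released point B due to the loads:
  UDL 8.5: wL⁴/(8EI) = 435.7/EI
  clockwise couple 129.5 at a = 3: M₀a(2L − a)/(2EI) = 1166/EI
  δ_0 = 1601/EI
Tip deflection under a unit load at B: L³/(3EI) = 30.38/EI.
The prop prevents deflection at B: R_B = δ_0/δ_{BB} = 1601/30.38 = 52.71 kip.

R_B = 52.71 kip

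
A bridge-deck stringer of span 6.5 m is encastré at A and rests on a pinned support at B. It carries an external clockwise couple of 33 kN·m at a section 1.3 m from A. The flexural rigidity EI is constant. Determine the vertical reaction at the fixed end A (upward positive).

R_A = -2.742 kN

Take the reaction at B as the redundant and release it; the primary structure is a cantilever fixed at A.
Downward deflection at the released point B due to the loads:
  clockwise couple 33 at a = 1.3: M₀a(2L − a)/(2EI) = 251/EI
Tip deflection under a unit load at B: L³/(3EI) = 91.54/EI.
The prop prevents deflection at B: R_B = δ_0/δ_{BB} = 251/91.54 = 2.742 kN.
Vertical equilibrium: R_A = ΣP − R_B = 0 − 2.742 = -2.742 kN.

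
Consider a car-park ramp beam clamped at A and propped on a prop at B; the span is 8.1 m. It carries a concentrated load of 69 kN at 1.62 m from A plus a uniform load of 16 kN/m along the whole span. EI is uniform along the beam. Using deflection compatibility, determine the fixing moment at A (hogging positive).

Release the roller at B. Primary structure: cantilever fixed at A.
Downward deflection at the released point B due to the loads:
  point load 69 at a = 1.62: Pa²(3L − a)/(6EI) = 684.5/EI
  UDL 16: wL⁴/(8EI) = 8609/EI
  δ_0 = 9294/EI
Flexibility coefficient — unit upward force at B: δ_{BB} = L³/(3EI) = 177.1/EI.
The prop prevents deflection at B: R_B = δ_0/δ_{BB} = 9294/177.1 = 52.46 kN.
Moment equilibrium about A: M_A = Σ(load moments about A) − R_B·L = 636.7 − 52.46×8.1 = 211.7 kN·m.

M_A = 211.7 kN·m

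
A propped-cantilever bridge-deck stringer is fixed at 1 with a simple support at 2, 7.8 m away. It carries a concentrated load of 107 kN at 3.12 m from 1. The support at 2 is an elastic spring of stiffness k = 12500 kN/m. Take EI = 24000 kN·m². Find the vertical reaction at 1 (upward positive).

Choose R_2 as the redundant. The primary structure is the cantilever fixed at 1.
Primary-structure tip deflection at 2 by superposition:
  point load 107 at a = 3.12: Pa²(3L − a)/(6EI) = 3521/EI
Tip deflection under a unit load at 2: L³/(3EI) = 158.2/EI.
With EI = 24000 kN·m²: δ_0 = 0.14669 m and δ_{22} = 0.006591 m/kN.
Compatibility — the spring shortens by R_2/k under the reaction it provides: δ_0 − R_2·δ_{22} = R_2/k. With 1/k = 0.00008 m/kN, R_2 = δ_0 / (δ_{22} + 1/k) = 0.14669 / (0.006591 + 0.00008) = 21.99 kN.
Vertical equilibrium: R_1 = ΣP − R_2 = 107 − 21.99 = 85.01 kN.

R_1 = 85.01 kN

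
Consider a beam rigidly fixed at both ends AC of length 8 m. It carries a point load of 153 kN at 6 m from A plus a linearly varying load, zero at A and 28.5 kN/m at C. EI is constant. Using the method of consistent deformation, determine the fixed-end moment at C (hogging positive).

Take the two fixed-end moments M_A, M_C as redundants; the released structure is the simple span AC.
End rotations of the released simple span under the applied load (×1/EI):
  at A: point load 153 at a = 6: Pab(L + b)/(6LEI) = 382.5/EI
  at C: point load 153 at a = 6: Pab(L + a)/(6LEI) = 535.5/EI
  at A: triangular load, peak 28.5: 7w₀L³/(360EI) = 283.7/EI
  at C: triangular load, peak 28.5: w₀L³/(45EI) = 324.3/EI
  θ_A0 = 666.2/EI,  θ_C0 = 859.8/EI
Flexibility coefficients: a unit moment at one end gives L/(3EI) there and L/(6EI) at the far end, so f₁₁ = f₂₂ = 2.667/EI and f₁₂ = f₂₁ = 1.333/EI.
Compatibility — zero rotation at each built-in end:
  2.667 M_A + 1.333 M_C = 666.2
  1.333 M_A + 2.667 M_C = 859.8
Solving the pair gives M_A = 118.2 kN·m and M_C = 263.3 kN·m (hogging).

M_C = 263.3 kN·m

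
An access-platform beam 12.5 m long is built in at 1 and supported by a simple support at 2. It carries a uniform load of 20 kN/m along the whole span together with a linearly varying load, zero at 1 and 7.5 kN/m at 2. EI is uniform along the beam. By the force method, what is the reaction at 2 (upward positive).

Choose R_2 as the redundant. The primary structure is the cantilever fixed at 1.
Downward deflection at the released point 2 due to the loads:
  UDL 20: wL⁴/(8EI) = 61035/EI
  triangular load, peak 7.5 at the free end: 11w₀L⁴/(120EI) = 16785/EI
  δ_0 = 77820/EI
Flexibility coefficient — unit upward force at 2: δ_{22} = L³/(3EI) = 651/EI.
The prop prevents deflection at 2: R_2 = δ_0/δ_{22} = 77820/651 = 119.5 kN.

R_2 = 119.5 kN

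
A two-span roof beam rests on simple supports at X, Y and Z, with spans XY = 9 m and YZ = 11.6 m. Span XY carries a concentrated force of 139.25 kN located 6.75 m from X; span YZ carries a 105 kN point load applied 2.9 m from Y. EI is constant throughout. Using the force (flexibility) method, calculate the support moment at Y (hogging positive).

Release continuity at Y by inserting a hinge; the redundant is the internal moment M_Y. The primary structure is two simply-supported spans XY and YZ.
Rotations at Y on the released spans (each span's end-slope, ×1/EI):
  span XY: point load 139.25 at a = 6.75: Pab(L + a)/(6LEI) = 616.8/EI
  span YZ: point load 105 at a = 2.9: Pab(L + b)/(6LEI) = 772.7/EI
  relative rotation θ_0 = (616.8 + 772.7)/EI = 1390/EI
A unit hogging moment at Y produces rotation L₁/(3EI) + L₂/(3EI) = 6.867/EI.
Slope continuity at Y: θ_0 = M_Y·6.867/EI, so M_Y = 1390/6.867 = 202.4 kN·m (hogging).

M_Y = 202.4 kN·m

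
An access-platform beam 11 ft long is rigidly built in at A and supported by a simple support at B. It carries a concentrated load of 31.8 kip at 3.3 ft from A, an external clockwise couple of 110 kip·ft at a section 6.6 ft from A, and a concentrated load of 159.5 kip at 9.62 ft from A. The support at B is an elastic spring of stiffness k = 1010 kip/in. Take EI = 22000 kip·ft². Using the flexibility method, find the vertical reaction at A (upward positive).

R_A = 45.79 kip

Take the reaction at B as the redundant and release it; the primary structure is a cantilever fixed at A.
Downward deflection at the released point B due to the loads:
  point load 31.8 at a = 3.3: Pa²(3L − a)/(6EI) = 1714/EI
  clockwise couple 110 at a = 6.6: M₀a(2L − a)/(2EI) = 5590/EI
  point load 159.5 at a = 9.62: Pa²(3L − a)/(6EI) = 57518/EI
  δ_0 = 64822/EI
Flexibility coefficient — unit upward force at B: δ_{BB} = L³/(3EI) = 443.7/EI.
With EI = 22000 kip·ft²: δ_0 = 2.9465 ft and δ_{BB} = 0.020167 ft/kip.
Compatibility — the spring shortens by R_B/k under the reaction it provides: δ_0 − R_B·δ_{BB} = R_B/k. With 1/k = 1/(1010×12) ft/kip = 0.000083 ft/kip, R_B = δ_0 / (δ_{BB} + 1/k) = 2.9465 / (0.020167 + 0.000083) = 145.5 kip.
Vertical equilibrium: R_A = ΣP − R_B = 191.3 − 145.5 = 45.79 kip.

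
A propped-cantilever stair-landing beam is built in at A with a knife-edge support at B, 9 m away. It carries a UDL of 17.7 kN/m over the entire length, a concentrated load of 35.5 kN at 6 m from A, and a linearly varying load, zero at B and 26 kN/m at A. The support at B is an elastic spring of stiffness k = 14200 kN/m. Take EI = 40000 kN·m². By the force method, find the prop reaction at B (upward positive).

Choose R_B as the redundant. The primary structure is the cantilever fixed at A.
Free-end deflection of the primary structure under the applied loading (downward +):
  UDL 17.7: wL⁴/(8EI) = 14516/EI
  point load 35.5 at a = 6: Pa²(3L − a)/(6EI) = 4473/EI
  triangular load, peak 26 at the fixed end: w₀L⁴/(30EI) = 5686/EI
  δ_0 = 24675/EI
Flexibility coefficient — unit upward force at B: δ_{BB} = L³/(3EI) = 243/EI.
With EI = 40000 kN·m²: δ_0 = 0.61689 m and δ_{BB} = 0.006075 m/kN.
Compatibility — the spring shortens by R_B/k under the reaction it provides: δ_0 − R_B·δ_{BB} = R_B/k. With 1/k = 0.00007 m/kN, R_B = δ_0 / (δ_{BB} + 1/k) = 0.61689 / (0.006075 + 0.00007) = 100.4 kN.

R_B = 100.4 kN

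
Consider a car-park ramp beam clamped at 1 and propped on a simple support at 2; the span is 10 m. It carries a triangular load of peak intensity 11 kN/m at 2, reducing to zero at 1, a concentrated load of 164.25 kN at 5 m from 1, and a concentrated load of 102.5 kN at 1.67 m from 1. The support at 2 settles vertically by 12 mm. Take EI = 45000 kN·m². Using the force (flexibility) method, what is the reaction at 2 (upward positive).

R_2 = 84.01 kN

Remove the prop at 2; the released (primary) structure is a cantilever built in at 1.
Free-end deflection of the primary structure under the applied loading (downward +):
  triangular load, peak 11 at the free end: 11w₀L⁴/(120EI) = 10083/EI
  point load 164.25 at a = 5: Pa²(3L − a)/(6EI) = 17109/EI
  point load 102.5 at a = 1.67: Pa²(3L − a)/(6EI) = 1350/EI
  δ_0 = 28542/EI
Tip deflection under a unit load at 2: L³/(3EI) = 333.3/EI.
With EI = 45000 kN·m²: δ_0 = 0.63428 m and δ_{22} = 0.007407 m/kN.
Compatibility — the beam at 2 must follow the support down by 0.012 m: δ_0 − R_2·δ_{22} = 0.012, so R_2 = (0.63428 − 0.012)/0.007407 = 84.01 kN.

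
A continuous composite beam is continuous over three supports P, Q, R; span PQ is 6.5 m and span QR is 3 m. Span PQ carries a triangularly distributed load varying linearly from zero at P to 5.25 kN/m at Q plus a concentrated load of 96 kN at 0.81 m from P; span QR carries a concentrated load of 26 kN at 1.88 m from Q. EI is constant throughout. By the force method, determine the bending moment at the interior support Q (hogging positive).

Insert a hinge at Q; M_Q is the redundant, and each span becomes simply supported.
End slopes at the hinge Q, treating each span as simply supported:
  span PQ: triangular load, peak 5.25: w₀L³/(45EI) = 32.04/EI
  span PQ: point load 96 at a = 0.81: Pab(L + a)/(6LEI) = 82.93/EI
  span QR: point load 26 at a = 1.88: Pab(L + b)/(6LEI) = 12.53/EI
  relative rotation θ_0 = (115 + 12.53)/EI = 127.5/EI
A unit hogging moment at Q produces rotation L₁/(3EI) + L₂/(3EI) = 3.167/EI.
Slope continuity at Q: θ_0 = M_Q·3.167/EI, so M_Q = 127.5/3.167 = 40.26 kN·m (hogging).

M_Q = 40.26 kN·m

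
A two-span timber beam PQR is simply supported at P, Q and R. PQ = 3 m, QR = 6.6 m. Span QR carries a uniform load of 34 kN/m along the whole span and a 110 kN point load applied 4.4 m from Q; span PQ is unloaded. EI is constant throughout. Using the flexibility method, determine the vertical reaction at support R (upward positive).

Take M_Q as the redundant. Released structure: two simple spans PQ and QR with a hinge at Q.
Rotations at Q on the released spans (each span's end-slope, ×1/EI):
  span QR: UDL 34: wL³/(24EI) = 407.3/EI
  span QR: point load 110 at a = 4.4: Pab(L + b)/(6LEI) = 236.6/EI
  relative rotation θ_0 = (0 + 643.9)/EI = 643.9/EI
A unit hogging moment at Q produces rotation L₁/(3EI) + L₂/(3EI) = 3.2/EI.
Slope continuity at Q: θ_0 = M_Q·3.2/EI, so M_Q = 643.9/3.2 = 201.2 kN·m (hogging).
Span QR, ΣM about R: R_Q^{QR}·6.6 = 982.5 + 201.2, so R_Q^{QR} = 179.4 kN and R_R = 334.4 − 179.4 = 155 kN.

R_R = 155 kN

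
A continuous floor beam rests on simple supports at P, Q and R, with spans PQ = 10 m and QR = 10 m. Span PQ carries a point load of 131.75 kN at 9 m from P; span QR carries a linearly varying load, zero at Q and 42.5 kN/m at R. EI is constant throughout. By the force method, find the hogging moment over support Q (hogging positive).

M_Q = 180.3 kN·m

Insert a hinge at Q; M_Q is the redundant, and each span becomes simply supported.
End slopes at the hinge Q, treating each span as simply supported:
  span PQ: point load 131.75 at a = 9: Pab(L + a)/(6LEI) = 375.5/EI
  span QR: triangular load, peak 42.5: 7w₀L³/(360EI) = 826.4/EI
  relative rotation θ_0 = (375.5 + 826.4)/EI = 1202/EI
A unit hogging moment at Q produces rotation L₁/(3EI) + L₂/(3EI) = 6.667/EI.
Slope continuity at Q: θ_0 = M_Q·6.667/EI, so M_Q = 1202/6.667 = 180.3 kN·m (hogging).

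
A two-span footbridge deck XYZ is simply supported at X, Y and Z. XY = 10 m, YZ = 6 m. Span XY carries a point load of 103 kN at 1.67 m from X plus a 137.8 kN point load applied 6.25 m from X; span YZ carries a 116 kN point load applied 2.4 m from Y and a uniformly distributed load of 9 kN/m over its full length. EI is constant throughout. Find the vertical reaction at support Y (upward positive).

R_Y = 275 kN

Release continuity at Y by inserting a hinge; the redundant is the internal moment M_Y. The primary structure is two simply-supported spans XY and YZ.
Discontinuity in slope at Y on the released structure — sum the simple-span end rotations:
  span XY: point load 103 at a = 1.67: Pab(L + a)/(6LEI) = 278.7/EI
  span XY: point load 137.8 at a = 6.25: Pab(L + a)/(6LEI) = 874.7/EI
  span YZ: point load 116 at a = 2.4: Pab(L + b)/(6LEI) = 267.3/EI
  span YZ: UDL 9: wL³/(24EI) = 81/EI
  relative rotation θ_0 = (1153 + 348.3)/EI = 1502/EI
A unit hogging moment at Y produces rotation L₁/(3EI) + L₂/(3EI) = 5.333/EI.
Compatibility: M_Y·(L₁+L₂)/(3EI) = θ_0, giving M_Y = 281.6 kN·m (hogging).
Span XY, ΣM about X with M_Y applied at Y: R_Y^{XY}·10 = 1033 + 281.6, so R_Y^{XY} = 131.5 kN and R_X = 240.8 − 131.5 = 109.3 kN.
Span YZ, ΣM about Z: R_Y^{YZ}·6 = 579.6 + 281.6, so R_Y^{YZ} = 143.5 kN and R_Z = 170 − 143.5 = 26.47 kN.
R_Y = 131.5 + 143.5 = 275 kN.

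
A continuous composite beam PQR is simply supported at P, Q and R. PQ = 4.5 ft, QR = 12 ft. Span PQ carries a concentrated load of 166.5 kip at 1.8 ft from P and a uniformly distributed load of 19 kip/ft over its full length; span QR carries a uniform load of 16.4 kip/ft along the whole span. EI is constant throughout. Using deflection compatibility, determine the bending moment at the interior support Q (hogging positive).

Insert a hinge at Q; M_Q is the redundant, and each span becomes simply supported.
Rotations at Q on the released spans (each span's end-slope, ×1/EI):
  span PQ: point load 166.5 at a = 1.8: Pab(L + a)/(6LEI) = 188.8/EI
  span PQ: UDL 19: wL³/(24EI) = 72.14/EI
  span QR: UDL 16.4: wL³/(24EI) = 1181/EI
  relative rotation θ_0 = (261 + 1181)/EI = 1442/EI
A unit hogging moment at Q produces rotation L₁/(3EI) + L₂/(3EI) = 5.5/EI.
Slope continuity at Q: θ_0 = M_Q·5.5/EI, so M_Q = 1442/5.5 = 262.1 kip·ft (hogging).

M_Q = 262.1 kip·ft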